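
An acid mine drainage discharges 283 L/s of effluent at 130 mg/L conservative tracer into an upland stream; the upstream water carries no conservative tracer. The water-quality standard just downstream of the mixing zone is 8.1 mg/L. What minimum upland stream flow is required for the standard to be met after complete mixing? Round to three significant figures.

Set C_mix = 8.1: (Q·0 + 283.0·130.0) / (Q + 283.0) = 8.1
→ Q = 283.0·(130.0 − 8.1)/(8.1 − 0) = 4259 L/s.

4260 L/s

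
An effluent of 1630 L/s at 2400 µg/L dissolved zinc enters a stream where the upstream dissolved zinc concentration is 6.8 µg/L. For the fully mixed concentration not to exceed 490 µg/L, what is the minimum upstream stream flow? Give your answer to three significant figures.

6440 L/s

Set C_mix = 490: (Q·6.800 + 1630·2400) / (Q + 1630) = 490
→ Q = 1630·(2400 − 490)/(490 − 6.800) = 6443 L/s.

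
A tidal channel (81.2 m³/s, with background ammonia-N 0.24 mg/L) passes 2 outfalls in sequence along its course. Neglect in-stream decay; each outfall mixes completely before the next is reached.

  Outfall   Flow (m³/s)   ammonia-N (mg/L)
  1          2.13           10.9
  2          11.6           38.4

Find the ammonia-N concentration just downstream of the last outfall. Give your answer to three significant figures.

After outfall 1: Q = 81.20 + 2.130 = 83.33 m³/s; C = (81.20·0.2400 + 2.130·10.90)/83.33 = 0.5125 mg/L.
After outfall 2: Q = 83.33 + 11.60 = 94.93 m³/s; C = (83.33·0.5125 + 11.60·38.40)/94.93 = 5.142 mg/L.

5.14 mg/L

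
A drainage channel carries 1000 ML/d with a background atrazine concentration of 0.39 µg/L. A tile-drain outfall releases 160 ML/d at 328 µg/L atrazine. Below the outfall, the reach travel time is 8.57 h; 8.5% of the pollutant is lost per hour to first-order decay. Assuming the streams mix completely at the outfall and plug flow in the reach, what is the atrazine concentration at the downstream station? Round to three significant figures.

21.3 µg/L

After mixing, C = (1000·0.3900 + 160.0·328.0) / 1160 = 52870/1160 = 45.58 µg/L.
8.5%/h lost → k = −ln(1 − 0.085) = 0.08883 h⁻¹.
Applying C = C₀e^(−kt): 45.58 × 0.4671 = 21.29 µg/L.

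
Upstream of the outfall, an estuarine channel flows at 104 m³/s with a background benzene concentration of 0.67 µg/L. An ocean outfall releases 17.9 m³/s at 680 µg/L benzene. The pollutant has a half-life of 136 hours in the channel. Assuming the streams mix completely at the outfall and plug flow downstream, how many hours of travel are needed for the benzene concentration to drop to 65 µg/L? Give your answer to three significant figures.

85.4 h

Flow-weighted average: C = (104.0·0.6700 + 17.90·680.0) / 121.9 = 12240/121.9 = 100.4 µg/L.
Half-life 136 h → k = ln 2 / 136 = 0.005097 h⁻¹ = 0.1223 d⁻¹.
100.4·exp(−k·t) = 65 → t = ln(100.4/65)/k = 307300 s = 85.35 h.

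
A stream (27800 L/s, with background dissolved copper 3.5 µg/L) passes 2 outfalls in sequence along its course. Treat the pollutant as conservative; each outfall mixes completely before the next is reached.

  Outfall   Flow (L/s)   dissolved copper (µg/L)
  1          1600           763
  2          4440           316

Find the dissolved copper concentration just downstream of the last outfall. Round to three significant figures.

80.4 µg/L

Outfall 1: combined Q = 29400 L/s; C = (27800·3.500 + 1600·763.0)/29400 = 44.83 µg/L.
Outfall 2: combined Q = 33840 L/s; C = (29400·44.83 + 4440·316.0)/33840 = 80.41 µg/L.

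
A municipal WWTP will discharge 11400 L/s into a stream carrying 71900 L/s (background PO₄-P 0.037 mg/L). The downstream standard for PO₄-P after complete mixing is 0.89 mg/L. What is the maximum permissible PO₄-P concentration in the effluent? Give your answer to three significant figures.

At the limit, (Qr·Cr + Qe·Cₑ)/(Qr + Qe) = 0.89:
Cₑ = (83300·0.89 − 71900·0.03700) / 11400 = 6.270 mg/L.

6.27 mg/L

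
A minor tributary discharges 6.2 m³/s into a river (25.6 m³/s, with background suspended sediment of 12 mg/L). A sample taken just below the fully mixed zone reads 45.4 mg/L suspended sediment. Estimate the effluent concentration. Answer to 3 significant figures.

Mass balance: 25.60·12.00 + 6.200·Cₑ = 31.80·45.40
→ Cₑ = (31.80·45.40 − 25.60·12.00) / 6.200 = 183.3 mg/L.

183 mg/L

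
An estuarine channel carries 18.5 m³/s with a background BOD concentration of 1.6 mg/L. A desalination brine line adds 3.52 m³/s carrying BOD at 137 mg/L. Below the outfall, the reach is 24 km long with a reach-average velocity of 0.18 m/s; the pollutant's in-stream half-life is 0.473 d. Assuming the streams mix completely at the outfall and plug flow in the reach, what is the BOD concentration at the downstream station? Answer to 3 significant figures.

2.42 mg/L

Mixed concentration C = ΣQC/ΣQ = (18.50·1.600 + 3.520·137.0) / 22.02 = 511.8/22.02 = 23.24 mg/L.
Travel time t = 24·1000 / 0.18 = 133300 s = 37.04 h.
Half-life 0.473 d → k = ln 2 / 0.473 = 1.465 d⁻¹.
First-order decay: C = 23.24·exp(−k·t) = 23.24·0.1042 = 2.422 mg/L.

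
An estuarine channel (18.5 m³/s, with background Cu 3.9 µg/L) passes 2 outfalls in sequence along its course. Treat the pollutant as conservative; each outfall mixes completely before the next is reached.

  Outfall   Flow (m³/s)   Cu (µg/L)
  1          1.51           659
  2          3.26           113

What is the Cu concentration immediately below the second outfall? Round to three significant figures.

61.7 µg/L

Below outfall 1: Q → 20.01 m³/s, C = (18.50·3.900 + 1.510·659.0)/20.01 = 53.34 µg/L.
Below outfall 2: Q → 23.27 m³/s, C = (20.01·53.34 + 3.260·113.0)/23.27 = 61.69 µg/L.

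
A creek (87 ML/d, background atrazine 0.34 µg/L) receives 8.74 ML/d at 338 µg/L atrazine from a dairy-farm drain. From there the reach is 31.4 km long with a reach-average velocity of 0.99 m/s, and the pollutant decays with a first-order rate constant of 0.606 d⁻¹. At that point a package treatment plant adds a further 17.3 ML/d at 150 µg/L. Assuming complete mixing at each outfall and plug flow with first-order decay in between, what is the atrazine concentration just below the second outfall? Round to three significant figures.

44.1 µg/L

Flow-weighted average: C = (87.00·0.3400 + 8.740·338.0) / 95.74 = 2984/95.74 = 31.16 µg/L; combined flow 95.74 ML/d.
Travel time t = 31.4·1000 / 0.99 = 31720 s = 8.810 h.
Applying C = C₀e^(−kt): 31.16 × 0.8005 = 24.95 µg/L.
At the second outfall, C = (95.74·24.95 + 17.30·150.0) / (95.74 + 17.30) = 44.09 µg/L.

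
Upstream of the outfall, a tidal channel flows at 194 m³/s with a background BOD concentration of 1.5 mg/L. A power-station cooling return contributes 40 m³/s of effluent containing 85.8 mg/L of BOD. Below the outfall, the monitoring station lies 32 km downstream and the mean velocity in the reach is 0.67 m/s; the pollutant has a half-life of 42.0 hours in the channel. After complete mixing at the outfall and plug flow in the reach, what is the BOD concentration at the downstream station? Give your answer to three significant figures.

After mixing, C = (194.0·1.500 + 40.00·85.80) / 234.0 = 3723/234.0 = 15.91 mg/L.
Travel time t = 32·1000 / 0.67 = 47760 s = 13.27 h.
Half-life 42.0 h → k = ln 2 / 42.0 = 0.01650 h⁻¹ = 0.3961 d⁻¹.
Decay over the reach: 15.91·exp(−kt) = 15.91·0.8034 = 12.78 mg/L.

12.8 mg/L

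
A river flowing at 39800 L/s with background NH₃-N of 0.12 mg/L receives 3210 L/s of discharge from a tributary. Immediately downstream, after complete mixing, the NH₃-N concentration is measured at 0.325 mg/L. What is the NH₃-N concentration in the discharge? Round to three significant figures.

2.87 mg/L

Mass balance: 39800·0.1200 + 3210·Cₑ = 43010·0.3250
→ Cₑ = (43010·0.3250 − 39800·0.1200) / 3210 = 2.867 mg/L.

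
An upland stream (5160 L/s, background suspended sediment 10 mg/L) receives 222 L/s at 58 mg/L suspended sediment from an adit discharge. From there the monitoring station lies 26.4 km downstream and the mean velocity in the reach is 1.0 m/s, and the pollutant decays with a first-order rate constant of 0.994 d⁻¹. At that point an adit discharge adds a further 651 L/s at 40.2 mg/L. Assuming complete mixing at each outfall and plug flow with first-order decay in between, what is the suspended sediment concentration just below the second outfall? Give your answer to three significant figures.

Flow-weighted average: C = (5160·10.00 + 222.0·58.00) / 5382 = 64480/5382 = 11.98 mg/L; combined flow 5382 L/s.
Travel time t = 26.4·1000 / 1.0 = 26400 s = 7.333 h.
First-order decay: C = 11.98·exp(−k·t) = 11.98·0.7381 = 8.842 mg/L.
At the second outfall, C = (5382·8.842 + 651.0·40.20) / (5382 + 651.0) = 12.23 mg/L.

12.2 mg/L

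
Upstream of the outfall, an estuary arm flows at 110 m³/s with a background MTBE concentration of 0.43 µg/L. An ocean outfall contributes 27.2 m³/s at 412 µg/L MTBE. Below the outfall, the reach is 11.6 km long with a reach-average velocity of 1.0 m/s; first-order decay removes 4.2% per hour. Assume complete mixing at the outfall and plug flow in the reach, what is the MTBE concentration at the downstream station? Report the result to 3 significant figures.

Flow-weighted average: C = (110.0·0.4300 + 27.20·412.0) / 137.2 = 11250/137.2 = 82.02 µg/L.
Travel time t = 11.6·1000 / 1.0 = 11600 s = 3.222 h.
4.2%/h lost → k = −ln(1 − 0.042) = 0.04291 h⁻¹.
First-order decay: C = 82.02·exp(−k·t) = 82.02·0.8709 = 71.43 µg/L.

71.4 µg/L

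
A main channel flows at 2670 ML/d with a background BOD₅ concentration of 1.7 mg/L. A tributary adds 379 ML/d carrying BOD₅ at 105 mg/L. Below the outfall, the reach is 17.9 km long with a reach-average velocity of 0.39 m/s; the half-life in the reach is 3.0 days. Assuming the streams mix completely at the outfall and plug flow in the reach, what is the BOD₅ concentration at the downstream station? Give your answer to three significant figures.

12.9 mg/L

Conservation of mass: C = (2670·1.700 + 379.0·105.0) / 3049 = 44330/3049 = 14.54 mg/L.
Travel time t = 17.9·1000 / 0.39 = 45900 s = 12.75 h.
Half-life 3.0 d → k = ln 2 / 3.0 = 0.2310 d⁻¹.
After decay, C = 14.54 × e^(−kt) = 14.54 × 0.8845 = 12.86 mg/L.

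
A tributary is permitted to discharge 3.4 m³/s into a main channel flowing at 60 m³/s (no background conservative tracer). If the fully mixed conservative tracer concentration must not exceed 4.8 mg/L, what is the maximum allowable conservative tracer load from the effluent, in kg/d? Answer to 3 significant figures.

Mass balance at the limit: 60.00·0 + 3.400·Cₑ = 63.40·4.8 → Cₑ = 89.51 mg/L.
Load = 3.400 m³/s × 89.51 g/m³ × 86 400 s/d = 26290 kg/d.

26300 kg/d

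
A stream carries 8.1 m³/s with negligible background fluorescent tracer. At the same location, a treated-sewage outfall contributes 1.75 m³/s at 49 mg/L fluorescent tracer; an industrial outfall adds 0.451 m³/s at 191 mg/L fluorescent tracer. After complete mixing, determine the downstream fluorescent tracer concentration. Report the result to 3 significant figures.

Mass balance: C = (8.100·0 + 1.750·49.00 + 0.4510·191.0) / 10.30 = 171.9/10.30 = 16.69 mg/L.

16.7 mg/L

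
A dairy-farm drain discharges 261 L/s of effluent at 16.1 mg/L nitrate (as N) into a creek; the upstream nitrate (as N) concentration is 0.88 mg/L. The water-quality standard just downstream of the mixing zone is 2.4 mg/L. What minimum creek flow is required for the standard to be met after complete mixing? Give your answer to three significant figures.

2350 L/s

Set C_mix = 2.4: (Q·0.8800 + 261.0·16.10) / (Q + 261.0) = 2.4
→ Q = 261.0·(16.10 − 2.4)/(2.4 − 0.8800) = 2352 L/s.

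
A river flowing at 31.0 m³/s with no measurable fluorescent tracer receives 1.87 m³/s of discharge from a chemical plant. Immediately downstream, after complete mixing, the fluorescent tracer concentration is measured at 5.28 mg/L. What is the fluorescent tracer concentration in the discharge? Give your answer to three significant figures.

Mass balance: 31.00·0 + 1.870·Cₑ = 32.87·5.280
→ Cₑ = (32.87·5.280 − 31.00·0) / 1.870 = 92.81 mg/L.

92.8 mg/L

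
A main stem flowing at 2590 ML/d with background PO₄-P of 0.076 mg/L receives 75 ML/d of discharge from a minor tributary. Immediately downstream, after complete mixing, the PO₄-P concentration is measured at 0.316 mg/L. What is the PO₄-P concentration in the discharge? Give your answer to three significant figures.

8.60 mg/L

Mass balance: 2590·0.07600 + 75.00·Cₑ = 2665·0.3160
→ Cₑ = (2665·0.3160 − 2590·0.07600) / 75.00 = 8.604 mg/L.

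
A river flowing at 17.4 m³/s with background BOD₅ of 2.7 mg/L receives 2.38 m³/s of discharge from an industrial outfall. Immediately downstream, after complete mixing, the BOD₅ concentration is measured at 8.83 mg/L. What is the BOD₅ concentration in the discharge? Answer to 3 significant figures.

53.6 mg/L

Mass balance: 17.40·2.700 + 2.380·Cₑ = 19.78·8.830
→ Cₑ = (19.78·8.830 − 17.40·2.700) / 2.380 = 53.65 mg/L.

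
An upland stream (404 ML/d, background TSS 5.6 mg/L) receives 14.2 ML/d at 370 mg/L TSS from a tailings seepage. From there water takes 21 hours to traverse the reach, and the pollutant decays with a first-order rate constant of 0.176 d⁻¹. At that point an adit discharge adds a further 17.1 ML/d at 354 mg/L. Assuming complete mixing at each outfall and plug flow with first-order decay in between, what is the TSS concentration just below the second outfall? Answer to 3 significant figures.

Mass balance: C = (404.0·5.600 + 14.20·370.0) / 418.2 = 7516/418.2 = 17.97 mg/L; combined flow 418.2 ML/d.
Decay over the reach: 17.97·exp(−kt) = 17.97·0.8573 = 15.41 mg/L.
At the second outfall, C = (418.2·15.41 + 17.10·354.0) / (418.2 + 17.10) = 28.71 mg/L.

28.7 mg/L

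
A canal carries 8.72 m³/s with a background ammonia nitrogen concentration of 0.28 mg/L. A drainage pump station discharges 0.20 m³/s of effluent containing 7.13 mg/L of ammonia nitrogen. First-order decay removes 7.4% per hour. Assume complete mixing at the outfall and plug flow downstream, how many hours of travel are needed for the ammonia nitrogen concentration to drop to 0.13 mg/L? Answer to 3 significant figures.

15.7 h

Conservation of mass: C = (8.720·0.2800 + 0.2000·7.130) / 8.920 = 3.868/8.920 = 0.4336 mg/L.
7.4%/h lost → k = −ln(1 − 0.074) = 0.07688 h⁻¹.
0.4336·exp(−k·t) = 0.13 → t = ln(0.4336/0.13)/k = 56400 s = 15.67 h.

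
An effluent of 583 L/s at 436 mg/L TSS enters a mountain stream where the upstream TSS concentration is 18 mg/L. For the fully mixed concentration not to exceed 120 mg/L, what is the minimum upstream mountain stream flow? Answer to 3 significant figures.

Set C_mix = 120: (Q·18.00 + 583.0·436.0) / (Q + 583.0) = 120
→ Q = 583.0·(436.0 − 120)/(120 − 18.00) = 1806 L/s.

1810 L/s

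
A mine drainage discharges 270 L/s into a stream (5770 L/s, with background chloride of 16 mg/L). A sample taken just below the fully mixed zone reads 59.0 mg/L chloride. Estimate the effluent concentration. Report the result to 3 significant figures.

978 mg/L

Mass balance: 5770·16.00 + 270.0·Cₑ = 6040·59.00
→ Cₑ = (6040·59.00 − 5770·16.00) / 270.0 = 977.9 mg/L.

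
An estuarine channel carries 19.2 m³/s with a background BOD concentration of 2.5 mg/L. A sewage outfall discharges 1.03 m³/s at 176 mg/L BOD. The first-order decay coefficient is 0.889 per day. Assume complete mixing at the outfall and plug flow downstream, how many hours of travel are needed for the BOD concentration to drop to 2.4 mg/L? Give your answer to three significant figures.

41.9 h

Conservation of mass: C = (19.20·2.500 + 1.030·176.0) / 20.23 = 229.3/20.23 = 11.33 mg/L.
11.33·exp(−k·t) = 2.4 → t = ln(11.33/2.4)/k = 150900 s = 41.91 h.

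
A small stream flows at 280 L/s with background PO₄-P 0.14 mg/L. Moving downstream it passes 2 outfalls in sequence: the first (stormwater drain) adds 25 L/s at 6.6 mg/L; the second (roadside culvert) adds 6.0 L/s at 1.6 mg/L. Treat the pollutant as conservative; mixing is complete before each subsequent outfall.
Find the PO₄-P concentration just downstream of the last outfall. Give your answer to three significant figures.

After outfall 1: Q = 280.0 + 25.00 = 305.0 L/s; C = (280.0·0.1400 + 25.00·6.600)/305.0 = 0.6695 mg/L.
After outfall 2: Q = 305.0 + 6.000 = 311.0 L/s; C = (305.0·0.6695 + 6.000·1.600)/311.0 = 0.6875 mg/L.

0.687 mg/L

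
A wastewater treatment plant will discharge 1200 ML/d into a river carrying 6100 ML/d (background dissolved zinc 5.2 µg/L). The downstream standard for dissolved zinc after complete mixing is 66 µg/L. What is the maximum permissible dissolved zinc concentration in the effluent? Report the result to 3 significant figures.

375 µg/L

At the limit, (Qr·Cr + Qe·Cₑ)/(Qr + Qe) = 66:
Cₑ = (7300·66 − 6100·5.200) / 1200 = 375.1 µg/L.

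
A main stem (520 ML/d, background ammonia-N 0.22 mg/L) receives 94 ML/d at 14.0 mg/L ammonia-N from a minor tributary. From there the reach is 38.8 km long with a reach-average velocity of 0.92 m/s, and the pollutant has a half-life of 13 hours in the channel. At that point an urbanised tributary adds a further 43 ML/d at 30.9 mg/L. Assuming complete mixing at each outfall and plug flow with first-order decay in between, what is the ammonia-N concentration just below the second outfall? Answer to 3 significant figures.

Flow-weighted average: C = (520.0·0.2200 + 94.00·14.00) / 614.0 = 1430/614.0 = 2.330 mg/L; combined flow 614.0 ML/d.
Travel time t = 38.8·1000 / 0.92 = 42170 s = 11.71 h.
Half-life 13 h → k = ln 2 / 13 = 0.05332 h⁻¹ = 1.280 d⁻¹.
After decay, C = 2.330 × e^(−kt) = 2.330 × 0.5355 = 1.247 mg/L.
Second outfall: C = (614.0·1.247 + 43.00·30.90)/657.0 = 3.188 mg/L.

3.19 mg/L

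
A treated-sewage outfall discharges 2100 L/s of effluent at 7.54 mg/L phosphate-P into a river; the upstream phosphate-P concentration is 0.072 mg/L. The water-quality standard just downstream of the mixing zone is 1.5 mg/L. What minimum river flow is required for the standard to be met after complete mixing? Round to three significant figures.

Set C_mix = 1.5: (Q·0.07200 + 2100·7.540) / (Q + 2100) = 1.5
→ Q = 2100·(7.540 − 1.5)/(1.5 − 0.07200) = 8882 L/s.

8880 L/s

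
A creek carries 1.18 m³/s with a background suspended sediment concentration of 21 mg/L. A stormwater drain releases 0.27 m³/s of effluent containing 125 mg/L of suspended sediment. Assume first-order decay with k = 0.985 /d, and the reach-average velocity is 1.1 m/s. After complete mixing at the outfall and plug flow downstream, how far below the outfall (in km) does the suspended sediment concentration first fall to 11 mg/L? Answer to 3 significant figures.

125 km

Flow-weighted average: C = (1.180·21.00 + 0.2700·125.0) / 1.450 = 58.53/1.450 = 40.37 mg/L.
Set 40.37·exp(−k·t) = 11 → t = ln(40.37/11)/k = 114000 s = 31.68 h.
Distance = v·t = 1.1·114000 = 125400 m = 125.4 km.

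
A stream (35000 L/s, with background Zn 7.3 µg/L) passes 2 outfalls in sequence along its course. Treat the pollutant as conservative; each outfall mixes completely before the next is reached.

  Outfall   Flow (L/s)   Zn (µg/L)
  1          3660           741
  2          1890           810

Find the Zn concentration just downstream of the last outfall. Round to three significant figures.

111 µg/L

After outfall 1: Q = 35000 + 3660 = 38660 L/s; C = (35000·7.300 + 3660·741.0)/38660 = 76.76 µg/L.
After outfall 2: Q = 38660 + 1890 = 40550 L/s; C = (38660·76.76 + 1890·810.0)/40550 = 110.9 µg/L.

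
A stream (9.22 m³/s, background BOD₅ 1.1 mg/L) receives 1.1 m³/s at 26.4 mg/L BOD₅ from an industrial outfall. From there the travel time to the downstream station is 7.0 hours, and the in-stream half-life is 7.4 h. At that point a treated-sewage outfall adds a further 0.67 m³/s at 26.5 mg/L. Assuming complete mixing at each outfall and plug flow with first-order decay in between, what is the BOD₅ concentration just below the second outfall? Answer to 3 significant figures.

3.47 mg/L

Mass balance: C = (9.220·1.100 + 1.100·26.40) / 10.32 = 39.18/10.32 = 3.797 mg/L; combined flow 10.32 m³/s.
Half-life 7.4 h → k = ln 2 / 7.4 = 0.09367 h⁻¹ = 2.248 d⁻¹.
Decay over the reach: 3.797·exp(−kt) = 3.797·0.5191 = 1.971 mg/L.
Second outfall: C = (10.32·1.971 + 0.6700·26.50)/10.99 = 3.466 mg/L.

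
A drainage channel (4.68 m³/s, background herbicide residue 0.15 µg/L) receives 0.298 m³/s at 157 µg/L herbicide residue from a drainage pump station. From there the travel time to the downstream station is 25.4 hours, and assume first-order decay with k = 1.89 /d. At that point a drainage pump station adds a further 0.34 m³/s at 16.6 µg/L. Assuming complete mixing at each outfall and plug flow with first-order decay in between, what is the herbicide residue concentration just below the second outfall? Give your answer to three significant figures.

2.27 µg/L

Mass balance: C = (4.680·0.1500 + 0.2980·157.0) / 4.978 = 47.49/4.978 = 9.540 µg/L; combined flow 4.978 m³/s.
Decay over the reach: 9.540·exp(−kt) = 9.540·0.1353 = 1.291 µg/L.
At the second outfall, C = (4.978·1.291 + 0.3400·16.60) / (4.978 + 0.3400) = 2.269 µg/L.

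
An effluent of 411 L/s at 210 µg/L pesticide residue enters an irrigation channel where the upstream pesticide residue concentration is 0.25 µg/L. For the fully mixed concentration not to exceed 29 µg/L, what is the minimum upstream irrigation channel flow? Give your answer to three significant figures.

Set C_mix = 29: (Q·0.2500 + 411.0·210.0) / (Q + 411.0) = 29
→ Q = 411.0·(210.0 − 29)/(29 − 0.2500) = 2588 L/s.

2590 L/s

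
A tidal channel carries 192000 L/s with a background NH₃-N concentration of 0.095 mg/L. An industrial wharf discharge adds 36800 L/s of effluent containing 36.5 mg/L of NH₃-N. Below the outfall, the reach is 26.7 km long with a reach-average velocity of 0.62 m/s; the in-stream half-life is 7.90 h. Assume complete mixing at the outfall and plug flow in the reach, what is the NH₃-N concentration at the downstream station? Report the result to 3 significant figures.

Mixed concentration C = ΣQC/ΣQ = (192000·0.09500 + 36800·36.50) / 228800 = 1361000/228800 = 5.950 mg/L.
Travel time t = 26.7·1000 / 0.62 = 43060 s = 11.96 h.
Half-life 7.90 h → k = ln 2 / 7.90 = 0.08774 h⁻¹ = 2.106 d⁻¹.
After decay, C = 5.950 × e^(−kt) = 5.950 × 0.3501 = 2.083 mg/L.

2.08 mg/L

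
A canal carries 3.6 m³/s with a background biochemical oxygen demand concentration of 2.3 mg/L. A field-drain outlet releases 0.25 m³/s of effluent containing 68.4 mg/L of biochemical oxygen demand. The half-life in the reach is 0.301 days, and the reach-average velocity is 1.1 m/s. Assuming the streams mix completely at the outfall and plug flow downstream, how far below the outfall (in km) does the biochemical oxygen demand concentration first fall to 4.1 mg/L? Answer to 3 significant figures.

19.6 km

Mass balance: C = (3.600·2.300 + 0.2500·68.40) / 3.850 = 25.38/3.850 = 6.592 mg/L.
Half-life 0.301 d → k = ln 2 / 0.301 = 2.303 d⁻¹.
Set 6.592·exp(−k·t) = 4.1 → t = ln(6.592/4.1)/k = 17820 s = 4.949 h.
Distance = v·t = 1.1·17820 = 19600 m = 19.60 km.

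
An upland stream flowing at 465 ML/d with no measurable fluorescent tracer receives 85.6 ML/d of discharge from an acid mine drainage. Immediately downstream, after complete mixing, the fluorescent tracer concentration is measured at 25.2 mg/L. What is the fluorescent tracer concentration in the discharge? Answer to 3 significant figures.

162 mg/L

Mass balance: 465.0·0 + 85.60·Cₑ = 550.6·25.20
→ Cₑ = (550.6·25.20 − 465.0·0) / 85.60 = 162.1 mg/L.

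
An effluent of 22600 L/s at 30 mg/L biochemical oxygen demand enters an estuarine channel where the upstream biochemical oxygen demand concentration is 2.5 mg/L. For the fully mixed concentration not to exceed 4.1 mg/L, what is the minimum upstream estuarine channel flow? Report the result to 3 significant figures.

Set C_mix = 4.1: (Q·2.500 + 22600·30.00) / (Q + 22600) = 4.1
→ Q = 22600·(30.00 − 4.1)/(4.1 − 2.500) = 365800 L/s.

366000 L/s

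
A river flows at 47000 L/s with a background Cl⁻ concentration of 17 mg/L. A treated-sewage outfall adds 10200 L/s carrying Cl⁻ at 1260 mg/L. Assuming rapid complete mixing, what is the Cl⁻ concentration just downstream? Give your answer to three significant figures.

Mass balance: C = (47000·17.00 + 10200·1260) / 57200 = 13650000/57200 = 238.7 mg/L.

239 mg/L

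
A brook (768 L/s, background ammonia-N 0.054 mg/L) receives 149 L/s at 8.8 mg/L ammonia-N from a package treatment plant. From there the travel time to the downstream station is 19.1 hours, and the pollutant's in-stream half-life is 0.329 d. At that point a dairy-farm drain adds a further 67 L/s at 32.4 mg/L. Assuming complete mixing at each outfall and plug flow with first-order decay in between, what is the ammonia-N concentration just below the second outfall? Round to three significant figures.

2.46 mg/L

Mass balance: C = (768.0·0.05400 + 149.0·8.800) / 917.0 = 1353/917.0 = 1.475 mg/L; combined flow 917.0 L/s.
Half-life 0.329 d → k = ln 2 / 0.329 = 2.107 d⁻¹.
Applying C = C₀e^(−kt): 1.475 × 0.1870 = 0.2758 mg/L.
At the second outfall, C = (917.0·0.2758 + 67.00·32.40) / (917.0 + 67.00) = 2.463 mg/L.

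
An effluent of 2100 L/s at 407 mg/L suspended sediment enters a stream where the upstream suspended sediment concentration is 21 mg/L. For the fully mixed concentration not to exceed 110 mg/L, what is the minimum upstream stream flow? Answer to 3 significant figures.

7010 L/s

Set C_mix = 110: (Q·21.00 + 2100·407.0) / (Q + 2100) = 110
→ Q = 2100·(407.0 − 110)/(110 − 21.00) = 7008 L/s.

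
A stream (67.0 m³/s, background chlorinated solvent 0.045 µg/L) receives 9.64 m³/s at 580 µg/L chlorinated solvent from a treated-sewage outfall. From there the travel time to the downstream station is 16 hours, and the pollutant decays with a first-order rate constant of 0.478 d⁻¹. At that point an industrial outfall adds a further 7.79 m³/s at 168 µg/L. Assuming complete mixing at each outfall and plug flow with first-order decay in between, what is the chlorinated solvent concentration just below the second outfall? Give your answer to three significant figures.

After mixing, C = (67.00·0.04500 + 9.640·580.0) / 76.64 = 5594/76.64 = 72.99 µg/L; combined flow 76.64 m³/s.
Applying C = C₀e^(−kt): 72.99 × 0.7271 = 53.07 µg/L.
At the second outfall, C = (76.64·53.07 + 7.790·168.0) / (76.64 + 7.790) = 63.68 µg/L.

63.7 µg/L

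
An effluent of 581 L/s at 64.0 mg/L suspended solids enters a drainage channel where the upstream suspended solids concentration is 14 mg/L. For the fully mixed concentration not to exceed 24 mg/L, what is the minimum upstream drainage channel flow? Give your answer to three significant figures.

Set C_mix = 24: (Q·14.00 + 581.0·64.00) / (Q + 581.0) = 24
→ Q = 581.0·(64.00 − 24)/(24 − 14.00) = 2324 L/s.

2320 L/s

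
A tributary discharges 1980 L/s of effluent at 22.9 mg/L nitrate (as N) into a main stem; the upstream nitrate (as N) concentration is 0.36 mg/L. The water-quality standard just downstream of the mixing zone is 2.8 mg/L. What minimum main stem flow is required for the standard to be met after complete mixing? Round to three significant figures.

Set C_mix = 2.8: (Q·0.3600 + 1980·22.90) / (Q + 1980) = 2.8
→ Q = 1980·(22.90 − 2.8)/(2.8 − 0.3600) = 16310 L/s.

16300 L/s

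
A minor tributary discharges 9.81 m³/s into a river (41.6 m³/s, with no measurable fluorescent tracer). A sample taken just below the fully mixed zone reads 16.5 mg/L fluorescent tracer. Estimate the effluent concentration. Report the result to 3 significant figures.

Mass balance: 41.60·0 + 9.810·Cₑ = 51.41·16.50
→ Cₑ = (51.41·16.50 − 41.60·0) / 9.810 = 86.47 mg/L.

86.5 mg/L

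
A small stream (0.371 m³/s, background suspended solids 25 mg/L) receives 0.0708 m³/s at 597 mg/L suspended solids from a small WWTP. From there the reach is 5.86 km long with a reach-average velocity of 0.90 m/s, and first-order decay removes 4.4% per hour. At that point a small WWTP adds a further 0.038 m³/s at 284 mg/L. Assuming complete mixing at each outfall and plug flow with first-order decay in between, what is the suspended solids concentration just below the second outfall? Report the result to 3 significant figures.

122 mg/L

Conservation of mass: C = (0.3710·25.00 + 0.07080·597.0) / 0.4418 = 51.54/0.4418 = 116.7 mg/L; combined flow 0.4418 m³/s.
Travel time t = 5.86·1000 / 0.90 = 6511 s = 1.809 h.
4.4%/h lost → k = −ln(1 − 0.044) = 0.04500 h⁻¹.
Applying C = C₀e^(−kt): 116.7 × 0.9218 = 107.5 mg/L.
Second outfall: C = (0.4418·107.5 + 0.03800·284.0)/0.4798 = 121.5 mg/L.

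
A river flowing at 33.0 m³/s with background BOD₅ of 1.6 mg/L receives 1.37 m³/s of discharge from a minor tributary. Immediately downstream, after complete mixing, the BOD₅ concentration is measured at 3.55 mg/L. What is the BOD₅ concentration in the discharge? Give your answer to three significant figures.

Mass balance: 33.00·1.600 + 1.370·Cₑ = 34.37·3.550
→ Cₑ = (34.37·3.550 − 33.00·1.600) / 1.370 = 50.52 mg/L.

50.5 mg/L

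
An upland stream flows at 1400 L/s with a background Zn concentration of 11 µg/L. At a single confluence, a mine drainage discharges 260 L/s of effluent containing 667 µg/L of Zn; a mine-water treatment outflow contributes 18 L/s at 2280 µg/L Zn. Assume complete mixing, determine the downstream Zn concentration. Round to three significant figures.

Flow-weighted average: C = (1400·11.00 + 260.0·667.0 + 18.00·2280) / 1678 = 229900/1678 = 137.0 µg/L.

137 µg/L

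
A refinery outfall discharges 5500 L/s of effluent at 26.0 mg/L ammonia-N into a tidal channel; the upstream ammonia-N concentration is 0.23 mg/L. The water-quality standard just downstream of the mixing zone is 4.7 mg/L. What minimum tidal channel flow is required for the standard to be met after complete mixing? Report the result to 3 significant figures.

Set C_mix = 4.7: (Q·0.2300 + 5500·26.00) / (Q + 5500) = 4.7
→ Q = 5500·(26.00 − 4.7)/(4.7 − 0.2300) = 26210 L/s.

26200 L/s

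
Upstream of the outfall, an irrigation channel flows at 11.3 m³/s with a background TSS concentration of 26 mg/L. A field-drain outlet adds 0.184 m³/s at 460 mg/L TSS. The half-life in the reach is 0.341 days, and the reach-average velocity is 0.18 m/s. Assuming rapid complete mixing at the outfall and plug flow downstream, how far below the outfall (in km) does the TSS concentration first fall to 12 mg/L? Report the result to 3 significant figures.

Flow-weighted average: C = (11.30·26.00 + 0.1840·460.0) / 11.48 = 378.4/11.48 = 32.95 mg/L.
Half-life 0.341 d → k = ln 2 / 0.341 = 2.033 d⁻¹.
Set 32.95·exp(−k·t) = 12 → t = ln(32.95/12)/k = 42940 s = 11.93 h.
Distance = v·t = 0.18·42940 = 7729 m = 7.729 km.

7.73 km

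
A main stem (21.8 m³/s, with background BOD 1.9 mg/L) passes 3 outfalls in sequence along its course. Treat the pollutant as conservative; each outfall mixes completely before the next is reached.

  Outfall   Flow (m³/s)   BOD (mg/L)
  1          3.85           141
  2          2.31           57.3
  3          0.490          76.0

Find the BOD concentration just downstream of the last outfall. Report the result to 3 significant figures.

26.5 mg/L

After outfall 1: Q = 21.80 + 3.850 = 25.65 m³/s; C = (21.80·1.900 + 3.850·141.0)/25.65 = 22.78 mg/L.
After outfall 2: Q = 25.65 + 2.310 = 27.96 m³/s; C = (25.65·22.78 + 2.310·57.30)/27.96 = 25.63 mg/L.
After outfall 3: Q = 27.96 + 0.4900 = 28.45 m³/s; C = (27.96·25.63 + 0.4900·76.00)/28.45 = 26.50 mg/L.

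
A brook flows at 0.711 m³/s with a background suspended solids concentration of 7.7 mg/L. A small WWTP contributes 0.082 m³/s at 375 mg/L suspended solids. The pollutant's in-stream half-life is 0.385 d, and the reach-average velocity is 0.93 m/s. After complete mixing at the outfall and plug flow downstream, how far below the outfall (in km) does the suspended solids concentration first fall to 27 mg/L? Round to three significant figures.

Conservation of mass: C = (0.7110·7.700 + 0.08200·375.0) / 0.7930 = 36.22/0.7930 = 45.68 mg/L.
Half-life 0.385 d → k = ln 2 / 0.385 = 1.800 d⁻¹.
Set 45.68·exp(−k·t) = 27 → t = ln(45.68/27)/k = 25230 s = 7.010 h.
Distance = v·t = 0.93·25230 = 23470 m = 23.47 km.

23.5 km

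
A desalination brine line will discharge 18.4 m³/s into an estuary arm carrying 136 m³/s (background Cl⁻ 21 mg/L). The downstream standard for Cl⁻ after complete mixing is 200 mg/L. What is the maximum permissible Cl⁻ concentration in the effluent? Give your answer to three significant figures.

1520 mg/L

At the limit, (Qr·Cr + Qe·Cₑ)/(Qr + Qe) = 200:
Cₑ = (154.4·200 − 136.0·21.00) / 18.40 = 1523 mg/L.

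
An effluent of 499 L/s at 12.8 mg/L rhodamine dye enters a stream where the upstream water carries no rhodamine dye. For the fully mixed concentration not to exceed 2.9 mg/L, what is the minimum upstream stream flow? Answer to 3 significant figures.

1700 L/s

Set C_mix = 2.9: (Q·0 + 499.0·12.80) / (Q + 499.0) = 2.9
→ Q = 499.0·(12.80 − 2.9)/(2.9 − 0) = 1703 L/s.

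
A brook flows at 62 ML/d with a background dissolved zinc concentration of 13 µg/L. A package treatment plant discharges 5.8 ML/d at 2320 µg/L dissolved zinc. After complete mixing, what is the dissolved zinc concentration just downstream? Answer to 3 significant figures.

Mass balance: C = (62.00·13.00 + 5.800·2320) / 67.80 = 14260/67.80 = 210.4 µg/L.

210 µg/L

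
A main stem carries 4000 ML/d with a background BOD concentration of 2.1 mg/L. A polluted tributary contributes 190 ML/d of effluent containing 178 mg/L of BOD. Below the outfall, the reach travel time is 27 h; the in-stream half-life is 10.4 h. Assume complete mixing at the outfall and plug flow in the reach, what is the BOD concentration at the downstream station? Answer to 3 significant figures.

1.67 mg/L

Mass balance: C = (4000·2.100 + 190.0·178.0) / 4190 = 42220/4190 = 10.08 mg/L.
Half-life 10.4 h → k = ln 2 / 10.4 = 0.06665 h⁻¹ = 1.600 d⁻¹.
Decay over the reach: 10.08·exp(−kt) = 10.08·0.1654 = 1.666 mg/L.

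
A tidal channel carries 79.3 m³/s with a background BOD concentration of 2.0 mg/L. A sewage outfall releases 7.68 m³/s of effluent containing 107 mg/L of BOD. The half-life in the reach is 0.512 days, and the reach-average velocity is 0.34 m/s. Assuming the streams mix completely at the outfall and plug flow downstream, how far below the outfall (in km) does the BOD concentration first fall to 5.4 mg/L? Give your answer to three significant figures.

16.0 km

Mixed concentration C = ΣQC/ΣQ = (79.30·2.000 + 7.680·107.0) / 86.98 = 980.4/86.98 = 11.27 mg/L.
Half-life 0.512 d → k = ln 2 / 0.512 = 1.354 d⁻¹.
Set 11.27·exp(−k·t) = 5.4 → t = ln(11.27/5.4)/k = 46960 s = 13.04 h.
Distance = v·t = 0.34·46960 = 15970 m = 15.97 km.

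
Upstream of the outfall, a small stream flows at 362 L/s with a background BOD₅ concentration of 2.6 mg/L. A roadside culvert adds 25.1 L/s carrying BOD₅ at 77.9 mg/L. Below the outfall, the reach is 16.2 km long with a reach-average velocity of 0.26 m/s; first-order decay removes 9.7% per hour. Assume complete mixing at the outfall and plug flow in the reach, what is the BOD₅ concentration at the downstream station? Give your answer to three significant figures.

1.28 mg/L

Flow-weighted average: C = (362.0·2.600 + 25.10·77.90) / 387.1 = 2896/387.1 = 7.483 mg/L.
Travel time t = 16.2·1000 / 0.26 = 62310 s = 17.31 h.
9.7%/h lost → k = −ln(1 − 0.097) = 0.1020 h⁻¹.
After decay, C = 7.483 × e^(−kt) = 7.483 × 0.1710 = 1.280 mg/L.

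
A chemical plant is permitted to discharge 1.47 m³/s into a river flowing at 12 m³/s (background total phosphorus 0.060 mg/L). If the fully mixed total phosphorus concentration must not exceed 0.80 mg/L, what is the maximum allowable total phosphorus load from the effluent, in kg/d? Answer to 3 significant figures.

Mass balance at the limit: 12.00·0.06000 + 1.470·Cₑ = 13.47·0.80 → Cₑ = 6.841 mg/L.
Load = 1.470 m³/s × 6.841 g/m³ × 86 400 s/d = 868.8 kg/d.

869 kg/d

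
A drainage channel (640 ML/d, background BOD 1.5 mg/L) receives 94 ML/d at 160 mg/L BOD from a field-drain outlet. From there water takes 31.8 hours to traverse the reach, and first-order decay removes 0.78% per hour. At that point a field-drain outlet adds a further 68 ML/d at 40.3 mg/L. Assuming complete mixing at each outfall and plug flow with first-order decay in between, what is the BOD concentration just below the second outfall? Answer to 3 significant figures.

19.0 mg/L

Mixed concentration C = ΣQC/ΣQ = (640.0·1.500 + 94.00·160.0) / 734.0 = 16000/734.0 = 21.80 mg/L; combined flow 734.0 ML/d.
0.78%/h lost → k = −ln(1 − 0.0078) = 0.007831 h⁻¹.
First-order decay: C = 21.80·exp(−k·t) = 21.80·0.7796 = 16.99 mg/L.
At the second outfall, C = (734.0·16.99 + 68.00·40.30) / (734.0 + 68.00) = 18.97 mg/L.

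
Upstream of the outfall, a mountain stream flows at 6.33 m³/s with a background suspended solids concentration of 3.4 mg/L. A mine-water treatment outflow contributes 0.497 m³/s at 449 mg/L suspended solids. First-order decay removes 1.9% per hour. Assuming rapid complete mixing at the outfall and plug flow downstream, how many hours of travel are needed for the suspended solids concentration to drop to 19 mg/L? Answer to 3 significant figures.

33.1 h

Flow-weighted average: C = (6.330·3.400 + 0.4970·449.0) / 6.827 = 244.7/6.827 = 35.84 mg/L.
1.9%/h lost → k = −ln(1 − 0.019) = 0.01918 h⁻¹.
35.84·exp(−k·t) = 19 → t = ln(35.84/19)/k = 119100 s = 33.08 h.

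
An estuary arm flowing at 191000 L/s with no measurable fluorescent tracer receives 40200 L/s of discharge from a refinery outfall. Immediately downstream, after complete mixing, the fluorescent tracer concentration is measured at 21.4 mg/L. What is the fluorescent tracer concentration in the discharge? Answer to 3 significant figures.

Mass balance: 191000·0 + 40200·Cₑ = 231200·21.40
→ Cₑ = (231200·21.40 − 191000·0) / 40200 = 123.1 mg/L.

123 mg/L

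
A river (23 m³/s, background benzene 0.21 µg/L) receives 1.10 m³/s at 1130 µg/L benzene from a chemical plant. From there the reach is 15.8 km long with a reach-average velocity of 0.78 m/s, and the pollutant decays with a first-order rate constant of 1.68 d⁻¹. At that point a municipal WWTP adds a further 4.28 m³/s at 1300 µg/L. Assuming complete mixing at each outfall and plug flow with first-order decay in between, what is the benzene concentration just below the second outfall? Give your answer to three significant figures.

Mixed concentration C = ΣQC/ΣQ = (23.00·0.2100 + 1.100·1130) / 24.10 = 1248/24.10 = 51.78 µg/L; combined flow 24.10 m³/s.
Travel time t = 15.8·1000 / 0.78 = 20260 s = 5.627 h.
First-order decay: C = 51.78·exp(−k·t) = 51.78·0.6744 = 34.92 µg/L.
At the second outfall, C = (24.10·34.92 + 4.280·1300) / (24.10 + 4.280) = 225.7 µg/L.

226 µg/L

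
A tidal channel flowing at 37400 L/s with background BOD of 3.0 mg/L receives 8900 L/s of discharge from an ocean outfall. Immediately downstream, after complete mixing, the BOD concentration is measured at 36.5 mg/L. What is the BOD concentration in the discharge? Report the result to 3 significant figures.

Mass balance: 37400·3.000 + 8900·Cₑ = 46300·36.50
→ Cₑ = (46300·36.50 − 37400·3.000) / 8900 = 177.3 mg/L.

177 mg/L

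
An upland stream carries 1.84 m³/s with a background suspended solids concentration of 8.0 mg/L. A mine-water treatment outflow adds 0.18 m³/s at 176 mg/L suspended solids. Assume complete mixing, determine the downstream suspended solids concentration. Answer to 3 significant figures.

After mixing, C = (1.840·8.000 + 0.1800·176.0) / 2.020 = 46.40/2.020 = 22.97 mg/L.

23.0 mg/L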